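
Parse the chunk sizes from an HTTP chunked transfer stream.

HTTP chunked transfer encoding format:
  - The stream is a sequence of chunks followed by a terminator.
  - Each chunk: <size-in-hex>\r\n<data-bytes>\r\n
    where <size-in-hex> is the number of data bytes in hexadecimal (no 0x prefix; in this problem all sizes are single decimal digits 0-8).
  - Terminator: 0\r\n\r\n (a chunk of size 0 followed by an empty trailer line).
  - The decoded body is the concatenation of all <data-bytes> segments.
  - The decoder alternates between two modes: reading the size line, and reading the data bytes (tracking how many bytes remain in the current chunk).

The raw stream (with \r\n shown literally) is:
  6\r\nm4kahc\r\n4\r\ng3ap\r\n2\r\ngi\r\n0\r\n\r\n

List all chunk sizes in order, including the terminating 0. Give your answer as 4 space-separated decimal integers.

Chunk 1: stream[0..1]='6' size=0x6=6, data at stream[3..9]='m4kahc' -> body[0..6], body so far='m4kahc'
Chunk 2: stream[11..12]='4' size=0x4=4, data at stream[14..18]='g3ap' -> body[6..10], body so far='m4kahcg3ap'
Chunk 3: stream[20..21]='2' size=0x2=2, data at stream[23..25]='gi' -> body[10..12], body so far='m4kahcg3apgi'
Chunk 4: stream[27..28]='0' size=0 (terminator). Final body='m4kahcg3apgi' (12 bytes)

Answer: 6 4 2 0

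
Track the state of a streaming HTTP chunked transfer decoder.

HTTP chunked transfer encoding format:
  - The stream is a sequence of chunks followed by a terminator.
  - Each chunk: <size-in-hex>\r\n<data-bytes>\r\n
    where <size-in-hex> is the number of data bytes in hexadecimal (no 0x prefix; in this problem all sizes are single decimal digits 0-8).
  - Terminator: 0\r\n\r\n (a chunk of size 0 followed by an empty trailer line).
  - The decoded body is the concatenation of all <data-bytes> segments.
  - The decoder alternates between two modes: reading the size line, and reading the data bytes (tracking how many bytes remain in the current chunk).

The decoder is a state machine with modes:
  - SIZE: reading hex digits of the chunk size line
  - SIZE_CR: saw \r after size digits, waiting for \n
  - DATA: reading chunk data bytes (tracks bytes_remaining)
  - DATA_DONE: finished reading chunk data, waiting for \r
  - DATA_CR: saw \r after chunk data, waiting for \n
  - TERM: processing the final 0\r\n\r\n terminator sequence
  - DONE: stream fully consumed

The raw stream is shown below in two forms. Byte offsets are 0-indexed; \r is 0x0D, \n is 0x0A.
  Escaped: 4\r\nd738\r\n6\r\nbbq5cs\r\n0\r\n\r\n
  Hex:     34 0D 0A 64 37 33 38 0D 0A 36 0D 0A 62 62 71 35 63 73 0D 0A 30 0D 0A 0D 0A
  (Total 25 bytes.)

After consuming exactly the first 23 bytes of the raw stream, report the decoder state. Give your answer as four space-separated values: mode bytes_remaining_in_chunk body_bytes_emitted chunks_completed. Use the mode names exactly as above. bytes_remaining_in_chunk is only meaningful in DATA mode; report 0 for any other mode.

Byte 0 = '4': mode=SIZE remaining=0 emitted=0 chunks_done=0
Byte 1 = 0x0D: mode=SIZE_CR remaining=0 emitted=0 chunks_done=0
Byte 2 = 0x0A: mode=DATA remaining=4 emitted=0 chunks_done=0
Byte 3 = 'd': mode=DATA remaining=3 emitted=1 chunks_done=0
Byte 4 = '7': mode=DATA remaining=2 emitted=2 chunks_done=0
Byte 5 = '3': mode=DATA remaining=1 emitted=3 chunks_done=0
Byte 6 = '8': mode=DATA_DONE remaining=0 emitted=4 chunks_done=0
Byte 7 = 0x0D: mode=DATA_CR remaining=0 emitted=4 chunks_done=0
Byte 8 = 0x0A: mode=SIZE remaining=0 emitted=4 chunks_done=1
Byte 9 = '6': mode=SIZE remaining=0 emitted=4 chunks_done=1
Byte 10 = 0x0D: mode=SIZE_CR remaining=0 emitted=4 chunks_done=1
Byte 11 = 0x0A: mode=DATA remaining=6 emitted=4 chunks_done=1
Byte 12 = 'b': mode=DATA remaining=5 emitted=5 chunks_done=1
Byte 13 = 'b': mode=DATA remaining=4 emitted=6 chunks_done=1
Byte 14 = 'q': mode=DATA remaining=3 emitted=7 chunks_done=1
Byte 15 = '5': mode=DATA remaining=2 emitted=8 chunks_done=1
Byte 16 = 'c': mode=DATA remaining=1 emitted=9 chunks_done=1
Byte 17 = 's': mode=DATA_DONE remaining=0 emitted=10 chunks_done=1
Byte 18 = 0x0D: mode=DATA_CR remaining=0 emitted=10 chunks_done=1
Byte 19 = 0x0A: mode=SIZE remaining=0 emitted=10 chunks_done=2
Byte 20 = '0': mode=SIZE remaining=0 emitted=10 chunks_done=2
Byte 21 = 0x0D: mode=SIZE_CR remaining=0 emitted=10 chunks_done=2
Byte 22 = 0x0A: mode=TERM remaining=0 emitted=10 chunks_done=2

Answer: TERM 0 10 2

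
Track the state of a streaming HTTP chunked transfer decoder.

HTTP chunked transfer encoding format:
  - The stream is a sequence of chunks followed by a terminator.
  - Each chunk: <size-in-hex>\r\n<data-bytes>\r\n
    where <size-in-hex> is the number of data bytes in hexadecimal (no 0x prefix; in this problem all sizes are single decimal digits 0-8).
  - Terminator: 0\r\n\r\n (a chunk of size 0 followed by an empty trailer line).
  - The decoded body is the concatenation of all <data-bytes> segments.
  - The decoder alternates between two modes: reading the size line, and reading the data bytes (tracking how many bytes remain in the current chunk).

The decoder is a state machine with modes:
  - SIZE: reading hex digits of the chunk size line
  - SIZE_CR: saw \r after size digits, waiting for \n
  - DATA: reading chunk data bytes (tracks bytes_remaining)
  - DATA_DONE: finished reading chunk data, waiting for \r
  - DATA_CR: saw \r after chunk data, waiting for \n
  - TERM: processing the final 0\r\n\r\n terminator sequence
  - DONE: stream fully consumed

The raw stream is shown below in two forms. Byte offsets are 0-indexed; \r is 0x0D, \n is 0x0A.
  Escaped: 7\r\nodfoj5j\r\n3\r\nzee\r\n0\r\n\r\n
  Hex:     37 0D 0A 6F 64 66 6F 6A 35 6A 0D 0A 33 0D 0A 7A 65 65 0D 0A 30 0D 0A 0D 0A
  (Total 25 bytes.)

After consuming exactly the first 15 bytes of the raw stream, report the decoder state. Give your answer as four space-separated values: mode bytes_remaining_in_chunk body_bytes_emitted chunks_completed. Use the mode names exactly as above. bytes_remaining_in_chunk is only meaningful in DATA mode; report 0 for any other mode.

Answer: DATA 3 7 1

Derivation:
Byte 0 = '7': mode=SIZE remaining=0 emitted=0 chunks_done=0
Byte 1 = 0x0D: mode=SIZE_CR remaining=0 emitted=0 chunks_done=0
Byte 2 = 0x0A: mode=DATA remaining=7 emitted=0 chunks_done=0
Byte 3 = 'o': mode=DATA remaining=6 emitted=1 chunks_done=0
Byte 4 = 'd': mode=DATA remaining=5 emitted=2 chunks_done=0
Byte 5 = 'f': mode=DATA remaining=4 emitted=3 chunks_done=0
Byte 6 = 'o': mode=DATA remaining=3 emitted=4 chunks_done=0
Byte 7 = 'j': mode=DATA remaining=2 emitted=5 chunks_done=0
Byte 8 = '5': mode=DATA remaining=1 emitted=6 chunks_done=0
Byte 9 = 'j': mode=DATA_DONE remaining=0 emitted=7 chunks_done=0
Byte 10 = 0x0D: mode=DATA_CR remaining=0 emitted=7 chunks_done=0
Byte 11 = 0x0A: mode=SIZE remaining=0 emitted=7 chunks_done=1
Byte 12 = '3': mode=SIZE remaining=0 emitted=7 chunks_done=1
Byte 13 = 0x0D: mode=SIZE_CR remaining=0 emitted=7 chunks_done=1
Byte 14 = 0x0A: mode=DATA remaining=3 emitted=7 chunks_done=1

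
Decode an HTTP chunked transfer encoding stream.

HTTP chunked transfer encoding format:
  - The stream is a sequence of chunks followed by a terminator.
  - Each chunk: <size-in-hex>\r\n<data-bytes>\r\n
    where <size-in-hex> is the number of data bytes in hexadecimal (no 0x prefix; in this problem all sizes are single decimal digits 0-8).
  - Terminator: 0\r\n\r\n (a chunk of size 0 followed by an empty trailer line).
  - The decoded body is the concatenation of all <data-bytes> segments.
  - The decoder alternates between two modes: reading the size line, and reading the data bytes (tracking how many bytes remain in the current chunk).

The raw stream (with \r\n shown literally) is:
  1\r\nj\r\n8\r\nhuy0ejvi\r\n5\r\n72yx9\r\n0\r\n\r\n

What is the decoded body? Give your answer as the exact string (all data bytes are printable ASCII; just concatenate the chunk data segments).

Chunk 1: stream[0..1]='1' size=0x1=1, data at stream[3..4]='j' -> body[0..1], body so far='j'
Chunk 2: stream[6..7]='8' size=0x8=8, data at stream[9..17]='huy0ejvi' -> body[1..9], body so far='jhuy0ejvi'
Chunk 3: stream[19..20]='5' size=0x5=5, data at stream[22..27]='72yx9' -> body[9..14], body so far='jhuy0ejvi72yx9'
Chunk 4: stream[29..30]='0' size=0 (terminator). Final body='jhuy0ejvi72yx9' (14 bytes)

Answer: jhuy0ejvi72yx9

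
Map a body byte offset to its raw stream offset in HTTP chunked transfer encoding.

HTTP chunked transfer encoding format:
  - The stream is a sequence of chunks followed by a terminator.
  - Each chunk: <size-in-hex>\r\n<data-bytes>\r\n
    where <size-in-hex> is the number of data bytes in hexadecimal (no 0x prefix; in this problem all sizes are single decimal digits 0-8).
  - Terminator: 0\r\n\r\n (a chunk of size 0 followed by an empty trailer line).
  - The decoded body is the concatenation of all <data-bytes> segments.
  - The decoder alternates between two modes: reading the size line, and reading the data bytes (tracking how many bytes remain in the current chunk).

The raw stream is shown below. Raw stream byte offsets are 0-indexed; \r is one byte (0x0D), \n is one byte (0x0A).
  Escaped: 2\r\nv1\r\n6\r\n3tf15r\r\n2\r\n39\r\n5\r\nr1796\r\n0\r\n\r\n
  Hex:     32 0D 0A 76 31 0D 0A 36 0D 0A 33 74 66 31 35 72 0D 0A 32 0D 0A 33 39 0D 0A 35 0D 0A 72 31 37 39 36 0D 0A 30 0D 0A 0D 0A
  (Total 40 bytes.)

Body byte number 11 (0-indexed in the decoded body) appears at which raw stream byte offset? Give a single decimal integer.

Chunk 1: stream[0..1]='2' size=0x2=2, data at stream[3..5]='v1' -> body[0..2], body so far='v1'
Chunk 2: stream[7..8]='6' size=0x6=6, data at stream[10..16]='3tf15r' -> body[2..8], body so far='v13tf15r'
Chunk 3: stream[18..19]='2' size=0x2=2, data at stream[21..23]='39' -> body[8..10], body so far='v13tf15r39'
Chunk 4: stream[25..26]='5' size=0x5=5, data at stream[28..33]='r1796' -> body[10..15], body so far='v13tf15r39r1796'
Chunk 5: stream[35..36]='0' size=0 (terminator). Final body='v13tf15r39r1796' (15 bytes)
Body byte 11 at stream offset 29

Answer: 29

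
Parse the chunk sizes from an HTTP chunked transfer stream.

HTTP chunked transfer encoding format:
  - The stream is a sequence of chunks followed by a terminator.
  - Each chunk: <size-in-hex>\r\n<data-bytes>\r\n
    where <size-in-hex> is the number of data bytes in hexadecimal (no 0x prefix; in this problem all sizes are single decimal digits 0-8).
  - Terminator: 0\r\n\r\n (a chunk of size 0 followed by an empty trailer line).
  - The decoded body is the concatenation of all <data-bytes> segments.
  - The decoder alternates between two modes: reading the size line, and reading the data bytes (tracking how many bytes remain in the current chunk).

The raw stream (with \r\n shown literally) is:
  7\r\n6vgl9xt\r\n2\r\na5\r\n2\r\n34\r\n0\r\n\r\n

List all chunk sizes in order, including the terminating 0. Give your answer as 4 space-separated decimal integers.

Answer: 7 2 2 0

Derivation:
Chunk 1: stream[0..1]='7' size=0x7=7, data at stream[3..10]='6vgl9xt' -> body[0..7], body so far='6vgl9xt'
Chunk 2: stream[12..13]='2' size=0x2=2, data at stream[15..17]='a5' -> body[7..9], body so far='6vgl9xta5'
Chunk 3: stream[19..20]='2' size=0x2=2, data at stream[22..24]='34' -> body[9..11], body so far='6vgl9xta534'
Chunk 4: stream[26..27]='0' size=0 (terminator). Final body='6vgl9xta534' (11 bytes)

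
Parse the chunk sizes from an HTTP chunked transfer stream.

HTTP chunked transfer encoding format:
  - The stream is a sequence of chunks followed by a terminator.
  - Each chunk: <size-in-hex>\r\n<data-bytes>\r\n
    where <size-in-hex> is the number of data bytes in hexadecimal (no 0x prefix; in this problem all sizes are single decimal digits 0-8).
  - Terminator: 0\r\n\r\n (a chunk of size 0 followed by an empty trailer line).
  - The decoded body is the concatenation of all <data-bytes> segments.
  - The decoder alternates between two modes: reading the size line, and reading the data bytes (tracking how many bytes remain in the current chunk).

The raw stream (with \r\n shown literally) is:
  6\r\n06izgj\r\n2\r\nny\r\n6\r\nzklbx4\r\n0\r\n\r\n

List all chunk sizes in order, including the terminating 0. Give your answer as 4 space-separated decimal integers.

Chunk 1: stream[0..1]='6' size=0x6=6, data at stream[3..9]='06izgj' -> body[0..6], body so far='06izgj'
Chunk 2: stream[11..12]='2' size=0x2=2, data at stream[14..16]='ny' -> body[6..8], body so far='06izgjny'
Chunk 3: stream[18..19]='6' size=0x6=6, data at stream[21..27]='zklbx4' -> body[8..14], body so far='06izgjnyzklbx4'
Chunk 4: stream[29..30]='0' size=0 (terminator). Final body='06izgjnyzklbx4' (14 bytes)

Answer: 6 2 6 0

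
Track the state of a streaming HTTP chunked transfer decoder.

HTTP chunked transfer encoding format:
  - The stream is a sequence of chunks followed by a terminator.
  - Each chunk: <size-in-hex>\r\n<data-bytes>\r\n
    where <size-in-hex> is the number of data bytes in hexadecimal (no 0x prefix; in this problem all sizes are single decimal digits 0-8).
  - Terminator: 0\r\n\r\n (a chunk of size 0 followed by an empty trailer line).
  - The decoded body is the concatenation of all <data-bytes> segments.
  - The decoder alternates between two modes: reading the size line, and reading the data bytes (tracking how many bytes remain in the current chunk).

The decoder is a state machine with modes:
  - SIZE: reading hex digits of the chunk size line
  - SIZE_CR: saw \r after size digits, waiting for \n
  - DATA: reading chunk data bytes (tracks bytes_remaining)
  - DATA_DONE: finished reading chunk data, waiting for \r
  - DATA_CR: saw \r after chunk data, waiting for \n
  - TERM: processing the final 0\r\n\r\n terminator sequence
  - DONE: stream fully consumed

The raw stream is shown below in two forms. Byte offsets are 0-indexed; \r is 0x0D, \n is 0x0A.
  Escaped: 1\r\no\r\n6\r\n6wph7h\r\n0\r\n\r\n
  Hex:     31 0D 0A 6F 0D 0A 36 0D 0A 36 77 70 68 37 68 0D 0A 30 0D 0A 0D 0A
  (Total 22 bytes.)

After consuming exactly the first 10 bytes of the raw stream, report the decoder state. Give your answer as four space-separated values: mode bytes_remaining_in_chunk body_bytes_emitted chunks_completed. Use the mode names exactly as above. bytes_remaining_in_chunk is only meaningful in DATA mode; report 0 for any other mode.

Byte 0 = '1': mode=SIZE remaining=0 emitted=0 chunks_done=0
Byte 1 = 0x0D: mode=SIZE_CR remaining=0 emitted=0 chunks_done=0
Byte 2 = 0x0A: mode=DATA remaining=1 emitted=0 chunks_done=0
Byte 3 = 'o': mode=DATA_DONE remaining=0 emitted=1 chunks_done=0
Byte 4 = 0x0D: mode=DATA_CR remaining=0 emitted=1 chunks_done=0
Byte 5 = 0x0A: mode=SIZE remaining=0 emitted=1 chunks_done=1
Byte 6 = '6': mode=SIZE remaining=0 emitted=1 chunks_done=1
Byte 7 = 0x0D: mode=SIZE_CR remaining=0 emitted=1 chunks_done=1
Byte 8 = 0x0A: mode=DATA remaining=6 emitted=1 chunks_done=1
Byte 9 = '6': mode=DATA remaining=5 emitted=2 chunks_done=1

Answer: DATA 5 2 1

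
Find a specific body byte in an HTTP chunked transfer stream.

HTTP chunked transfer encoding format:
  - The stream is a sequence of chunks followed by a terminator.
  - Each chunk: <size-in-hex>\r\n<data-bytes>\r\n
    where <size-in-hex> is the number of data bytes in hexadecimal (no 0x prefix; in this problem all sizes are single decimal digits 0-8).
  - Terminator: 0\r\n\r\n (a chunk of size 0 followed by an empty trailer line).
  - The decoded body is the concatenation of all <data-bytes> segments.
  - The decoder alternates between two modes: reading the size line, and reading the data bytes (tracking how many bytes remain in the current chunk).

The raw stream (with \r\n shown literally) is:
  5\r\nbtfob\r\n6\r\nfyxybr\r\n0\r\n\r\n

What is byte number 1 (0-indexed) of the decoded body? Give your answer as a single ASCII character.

Answer: t

Derivation:
Chunk 1: stream[0..1]='5' size=0x5=5, data at stream[3..8]='btfob' -> body[0..5], body so far='btfob'
Chunk 2: stream[10..11]='6' size=0x6=6, data at stream[13..19]='fyxybr' -> body[5..11], body so far='btfobfyxybr'
Chunk 3: stream[21..22]='0' size=0 (terminator). Final body='btfobfyxybr' (11 bytes)
Body byte 1 = 't'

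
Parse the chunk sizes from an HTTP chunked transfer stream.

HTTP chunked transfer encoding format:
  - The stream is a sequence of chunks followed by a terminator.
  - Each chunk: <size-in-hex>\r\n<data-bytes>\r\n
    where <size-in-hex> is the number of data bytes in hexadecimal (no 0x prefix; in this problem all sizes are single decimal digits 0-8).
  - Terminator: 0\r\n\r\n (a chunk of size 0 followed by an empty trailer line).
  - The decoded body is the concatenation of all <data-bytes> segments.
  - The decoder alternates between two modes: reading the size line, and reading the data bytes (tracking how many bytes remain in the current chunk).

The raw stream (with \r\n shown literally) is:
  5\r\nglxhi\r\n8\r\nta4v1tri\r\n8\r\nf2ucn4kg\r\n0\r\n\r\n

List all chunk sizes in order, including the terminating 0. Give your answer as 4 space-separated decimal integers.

Chunk 1: stream[0..1]='5' size=0x5=5, data at stream[3..8]='glxhi' -> body[0..5], body so far='glxhi'
Chunk 2: stream[10..11]='8' size=0x8=8, data at stream[13..21]='ta4v1tri' -> body[5..13], body so far='glxhita4v1tri'
Chunk 3: stream[23..24]='8' size=0x8=8, data at stream[26..34]='f2ucn4kg' -> body[13..21], body so far='glxhita4v1trif2ucn4kg'
Chunk 4: stream[36..37]='0' size=0 (terminator). Final body='glxhita4v1trif2ucn4kg' (21 bytes)

Answer: 5 8 8 0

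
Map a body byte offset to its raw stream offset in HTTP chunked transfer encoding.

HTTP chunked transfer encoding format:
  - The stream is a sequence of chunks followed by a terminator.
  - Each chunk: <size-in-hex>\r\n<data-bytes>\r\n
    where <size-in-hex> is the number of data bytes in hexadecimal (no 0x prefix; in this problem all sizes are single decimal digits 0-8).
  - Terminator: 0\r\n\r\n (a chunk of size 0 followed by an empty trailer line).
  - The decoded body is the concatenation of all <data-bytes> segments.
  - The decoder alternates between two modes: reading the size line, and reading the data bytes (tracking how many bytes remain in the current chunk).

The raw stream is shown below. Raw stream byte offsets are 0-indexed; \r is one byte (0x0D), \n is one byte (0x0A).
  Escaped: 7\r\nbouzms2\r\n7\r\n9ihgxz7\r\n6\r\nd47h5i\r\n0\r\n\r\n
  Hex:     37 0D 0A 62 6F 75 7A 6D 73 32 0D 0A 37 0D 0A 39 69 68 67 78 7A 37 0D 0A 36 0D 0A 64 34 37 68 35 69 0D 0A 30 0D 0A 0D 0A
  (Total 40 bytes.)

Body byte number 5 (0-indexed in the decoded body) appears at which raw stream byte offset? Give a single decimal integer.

Chunk 1: stream[0..1]='7' size=0x7=7, data at stream[3..10]='bouzms2' -> body[0..7], body so far='bouzms2'
Chunk 2: stream[12..13]='7' size=0x7=7, data at stream[15..22]='9ihgxz7' -> body[7..14], body so far='bouzms29ihgxz7'
Chunk 3: stream[24..25]='6' size=0x6=6, data at stream[27..33]='d47h5i' -> body[14..20], body so far='bouzms29ihgxz7d47h5i'
Chunk 4: stream[35..36]='0' size=0 (terminator). Final body='bouzms29ihgxz7d47h5i' (20 bytes)
Body byte 5 at stream offset 8

Answer: 8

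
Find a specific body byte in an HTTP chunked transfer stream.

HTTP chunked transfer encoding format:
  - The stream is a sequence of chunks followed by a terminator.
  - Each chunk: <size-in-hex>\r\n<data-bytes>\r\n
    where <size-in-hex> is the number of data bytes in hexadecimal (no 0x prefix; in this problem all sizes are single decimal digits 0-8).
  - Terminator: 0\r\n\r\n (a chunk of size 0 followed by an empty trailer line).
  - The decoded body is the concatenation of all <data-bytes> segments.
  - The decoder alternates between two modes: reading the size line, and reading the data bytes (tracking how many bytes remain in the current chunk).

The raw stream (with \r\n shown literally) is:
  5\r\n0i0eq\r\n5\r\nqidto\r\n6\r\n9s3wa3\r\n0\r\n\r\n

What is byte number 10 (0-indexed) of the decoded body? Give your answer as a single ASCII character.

Answer: 9

Derivation:
Chunk 1: stream[0..1]='5' size=0x5=5, data at stream[3..8]='0i0eq' -> body[0..5], body so far='0i0eq'
Chunk 2: stream[10..11]='5' size=0x5=5, data at stream[13..18]='qidto' -> body[5..10], body so far='0i0eqqidto'
Chunk 3: stream[20..21]='6' size=0x6=6, data at stream[23..29]='9s3wa3' -> body[10..16], body so far='0i0eqqidto9s3wa3'
Chunk 4: stream[31..32]='0' size=0 (terminator). Final body='0i0eqqidto9s3wa3' (16 bytes)
Body byte 10 = '9'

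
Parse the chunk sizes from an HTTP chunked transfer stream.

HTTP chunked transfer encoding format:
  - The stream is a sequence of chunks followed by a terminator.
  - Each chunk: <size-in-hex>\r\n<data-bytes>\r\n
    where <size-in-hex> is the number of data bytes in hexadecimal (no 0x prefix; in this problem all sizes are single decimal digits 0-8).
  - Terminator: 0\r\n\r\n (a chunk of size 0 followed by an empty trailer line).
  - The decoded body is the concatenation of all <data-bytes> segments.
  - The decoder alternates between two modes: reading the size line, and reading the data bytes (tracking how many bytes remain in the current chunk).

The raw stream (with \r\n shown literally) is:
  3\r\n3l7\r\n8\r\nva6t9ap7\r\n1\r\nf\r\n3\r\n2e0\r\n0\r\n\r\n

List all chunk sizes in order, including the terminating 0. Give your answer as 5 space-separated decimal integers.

Answer: 3 8 1 3 0

Derivation:
Chunk 1: stream[0..1]='3' size=0x3=3, data at stream[3..6]='3l7' -> body[0..3], body so far='3l7'
Chunk 2: stream[8..9]='8' size=0x8=8, data at stream[11..19]='va6t9ap7' -> body[3..11], body so far='3l7va6t9ap7'
Chunk 3: stream[21..22]='1' size=0x1=1, data at stream[24..25]='f' -> body[11..12], body so far='3l7va6t9ap7f'
Chunk 4: stream[27..28]='3' size=0x3=3, data at stream[30..33]='2e0' -> body[12..15], body so far='3l7va6t9ap7f2e0'
Chunk 5: stream[35..36]='0' size=0 (terminator). Final body='3l7va6t9ap7f2e0' (15 bytes)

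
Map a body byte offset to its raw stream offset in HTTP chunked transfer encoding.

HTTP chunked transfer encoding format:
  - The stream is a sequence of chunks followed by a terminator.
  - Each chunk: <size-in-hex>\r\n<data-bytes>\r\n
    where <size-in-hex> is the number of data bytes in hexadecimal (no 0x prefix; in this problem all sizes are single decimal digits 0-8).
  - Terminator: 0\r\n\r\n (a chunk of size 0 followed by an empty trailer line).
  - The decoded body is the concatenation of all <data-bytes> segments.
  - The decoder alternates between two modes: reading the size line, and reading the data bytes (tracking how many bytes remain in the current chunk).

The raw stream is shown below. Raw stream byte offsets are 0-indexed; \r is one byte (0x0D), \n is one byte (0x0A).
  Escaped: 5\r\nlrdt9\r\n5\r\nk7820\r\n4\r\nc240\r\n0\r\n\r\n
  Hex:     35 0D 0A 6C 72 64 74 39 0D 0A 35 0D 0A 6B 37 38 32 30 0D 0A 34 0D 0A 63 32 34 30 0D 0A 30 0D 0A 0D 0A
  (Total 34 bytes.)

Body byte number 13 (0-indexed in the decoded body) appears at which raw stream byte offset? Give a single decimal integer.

Chunk 1: stream[0..1]='5' size=0x5=5, data at stream[3..8]='lrdt9' -> body[0..5], body so far='lrdt9'
Chunk 2: stream[10..11]='5' size=0x5=5, data at stream[13..18]='k7820' -> body[5..10], body so far='lrdt9k7820'
Chunk 3: stream[20..21]='4' size=0x4=4, data at stream[23..27]='c240' -> body[10..14], body so far='lrdt9k7820c240'
Chunk 4: stream[29..30]='0' size=0 (terminator). Final body='lrdt9k7820c240' (14 bytes)
Body byte 13 at stream offset 26

Answer: 26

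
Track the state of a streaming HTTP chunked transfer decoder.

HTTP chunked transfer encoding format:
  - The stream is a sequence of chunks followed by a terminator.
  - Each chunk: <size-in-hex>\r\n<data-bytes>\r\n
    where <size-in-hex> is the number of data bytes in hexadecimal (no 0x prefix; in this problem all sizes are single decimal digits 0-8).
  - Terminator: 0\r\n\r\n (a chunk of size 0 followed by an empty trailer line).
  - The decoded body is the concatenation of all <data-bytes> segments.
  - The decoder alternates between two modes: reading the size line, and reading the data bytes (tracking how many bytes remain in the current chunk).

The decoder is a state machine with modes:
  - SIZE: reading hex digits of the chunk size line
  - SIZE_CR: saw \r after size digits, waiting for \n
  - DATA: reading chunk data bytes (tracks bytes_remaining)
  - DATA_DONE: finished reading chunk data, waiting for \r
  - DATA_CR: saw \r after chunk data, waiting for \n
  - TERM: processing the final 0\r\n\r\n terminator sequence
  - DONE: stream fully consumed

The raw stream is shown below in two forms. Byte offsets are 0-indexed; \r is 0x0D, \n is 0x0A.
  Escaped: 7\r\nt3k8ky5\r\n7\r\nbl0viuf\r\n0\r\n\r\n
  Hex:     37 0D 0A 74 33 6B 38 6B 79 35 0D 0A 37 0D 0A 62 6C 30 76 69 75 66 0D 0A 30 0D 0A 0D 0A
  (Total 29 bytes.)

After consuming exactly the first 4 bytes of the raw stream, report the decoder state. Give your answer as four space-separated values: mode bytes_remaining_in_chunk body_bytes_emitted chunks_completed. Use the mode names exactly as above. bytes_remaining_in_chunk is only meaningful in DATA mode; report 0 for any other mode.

Byte 0 = '7': mode=SIZE remaining=0 emitted=0 chunks_done=0
Byte 1 = 0x0D: mode=SIZE_CR remaining=0 emitted=0 chunks_done=0
Byte 2 = 0x0A: mode=DATA remaining=7 emitted=0 chunks_done=0
Byte 3 = 't': mode=DATA remaining=6 emitted=1 chunks_done=0

Answer: DATA 6 1 0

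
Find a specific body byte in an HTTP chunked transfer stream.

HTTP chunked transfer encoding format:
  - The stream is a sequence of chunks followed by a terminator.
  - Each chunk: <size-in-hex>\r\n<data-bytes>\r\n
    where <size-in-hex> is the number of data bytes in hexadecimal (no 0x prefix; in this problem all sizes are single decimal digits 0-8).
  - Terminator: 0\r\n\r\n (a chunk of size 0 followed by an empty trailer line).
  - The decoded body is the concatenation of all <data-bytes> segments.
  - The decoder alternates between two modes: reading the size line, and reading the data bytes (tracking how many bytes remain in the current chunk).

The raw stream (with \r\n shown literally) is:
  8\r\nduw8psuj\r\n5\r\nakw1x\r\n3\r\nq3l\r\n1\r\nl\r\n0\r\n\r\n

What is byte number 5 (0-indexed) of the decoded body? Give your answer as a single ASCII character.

Chunk 1: stream[0..1]='8' size=0x8=8, data at stream[3..11]='duw8psuj' -> body[0..8], body so far='duw8psuj'
Chunk 2: stream[13..14]='5' size=0x5=5, data at stream[16..21]='akw1x' -> body[8..13], body so far='duw8psujakw1x'
Chunk 3: stream[23..24]='3' size=0x3=3, data at stream[26..29]='q3l' -> body[13..16], body so far='duw8psujakw1xq3l'
Chunk 4: stream[31..32]='1' size=0x1=1, data at stream[34..35]='l' -> body[16..17], body so far='duw8psujakw1xq3ll'
Chunk 5: stream[37..38]='0' size=0 (terminator). Final body='duw8psujakw1xq3ll' (17 bytes)
Body byte 5 = 's'

Answer: s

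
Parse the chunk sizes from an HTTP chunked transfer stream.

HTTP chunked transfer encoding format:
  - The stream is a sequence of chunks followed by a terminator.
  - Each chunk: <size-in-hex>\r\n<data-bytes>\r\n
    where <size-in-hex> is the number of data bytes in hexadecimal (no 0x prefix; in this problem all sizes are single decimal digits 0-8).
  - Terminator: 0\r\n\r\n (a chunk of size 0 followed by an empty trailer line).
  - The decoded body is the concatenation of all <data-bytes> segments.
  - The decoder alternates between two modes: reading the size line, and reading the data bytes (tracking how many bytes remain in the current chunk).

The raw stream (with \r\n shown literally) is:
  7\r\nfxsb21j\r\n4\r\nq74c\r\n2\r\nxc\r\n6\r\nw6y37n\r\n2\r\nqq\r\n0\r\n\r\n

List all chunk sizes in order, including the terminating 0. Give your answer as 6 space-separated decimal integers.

Answer: 7 4 2 6 2 0

Derivation:
Chunk 1: stream[0..1]='7' size=0x7=7, data at stream[3..10]='fxsb21j' -> body[0..7], body so far='fxsb21j'
Chunk 2: stream[12..13]='4' size=0x4=4, data at stream[15..19]='q74c' -> body[7..11], body so far='fxsb21jq74c'
Chunk 3: stream[21..22]='2' size=0x2=2, data at stream[24..26]='xc' -> body[11..13], body so far='fxsb21jq74cxc'
Chunk 4: stream[28..29]='6' size=0x6=6, data at stream[31..37]='w6y37n' -> body[13..19], body so far='fxsb21jq74cxcw6y37n'
Chunk 5: stream[39..40]='2' size=0x2=2, data at stream[42..44]='qq' -> body[19..21], body so far='fxsb21jq74cxcw6y37nqq'
Chunk 6: stream[46..47]='0' size=0 (terminator). Final body='fxsb21jq74cxcw6y37nqq' (21 bytes)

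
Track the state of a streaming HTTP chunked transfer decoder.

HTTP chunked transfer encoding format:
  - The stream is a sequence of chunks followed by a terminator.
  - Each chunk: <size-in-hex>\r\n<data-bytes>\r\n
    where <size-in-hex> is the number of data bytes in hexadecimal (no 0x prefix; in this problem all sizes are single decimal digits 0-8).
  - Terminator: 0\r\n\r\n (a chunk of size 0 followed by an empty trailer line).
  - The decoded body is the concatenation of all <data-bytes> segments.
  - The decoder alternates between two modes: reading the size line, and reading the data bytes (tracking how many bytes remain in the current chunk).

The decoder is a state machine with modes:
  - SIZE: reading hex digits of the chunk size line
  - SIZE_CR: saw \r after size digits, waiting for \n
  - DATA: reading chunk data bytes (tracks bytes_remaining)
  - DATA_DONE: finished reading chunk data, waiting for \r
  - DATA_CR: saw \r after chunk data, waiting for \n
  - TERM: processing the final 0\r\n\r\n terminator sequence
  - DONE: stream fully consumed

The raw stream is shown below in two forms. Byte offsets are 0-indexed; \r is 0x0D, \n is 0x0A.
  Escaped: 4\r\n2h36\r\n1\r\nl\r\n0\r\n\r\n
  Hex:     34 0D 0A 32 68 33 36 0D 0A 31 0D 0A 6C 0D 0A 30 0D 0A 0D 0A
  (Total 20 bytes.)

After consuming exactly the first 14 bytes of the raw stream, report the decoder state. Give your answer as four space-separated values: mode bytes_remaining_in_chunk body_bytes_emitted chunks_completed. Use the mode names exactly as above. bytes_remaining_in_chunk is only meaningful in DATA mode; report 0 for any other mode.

Byte 0 = '4': mode=SIZE remaining=0 emitted=0 chunks_done=0
Byte 1 = 0x0D: mode=SIZE_CR remaining=0 emitted=0 chunks_done=0
Byte 2 = 0x0A: mode=DATA remaining=4 emitted=0 chunks_done=0
Byte 3 = '2': mode=DATA remaining=3 emitted=1 chunks_done=0
Byte 4 = 'h': mode=DATA remaining=2 emitted=2 chunks_done=0
Byte 5 = '3': mode=DATA remaining=1 emitted=3 chunks_done=0
Byte 6 = '6': mode=DATA_DONE remaining=0 emitted=4 chunks_done=0
Byte 7 = 0x0D: mode=DATA_CR remaining=0 emitted=4 chunks_done=0
Byte 8 = 0x0A: mode=SIZE remaining=0 emitted=4 chunks_done=1
Byte 9 = '1': mode=SIZE remaining=0 emitted=4 chunks_done=1
Byte 10 = 0x0D: mode=SIZE_CR remaining=0 emitted=4 chunks_done=1
Byte 11 = 0x0A: mode=DATA remaining=1 emitted=4 chunks_done=1
Byte 12 = 'l': mode=DATA_DONE remaining=0 emitted=5 chunks_done=1
Byte 13 = 0x0D: mode=DATA_CR remaining=0 emitted=5 chunks_done=1

Answer: DATA_CR 0 5 1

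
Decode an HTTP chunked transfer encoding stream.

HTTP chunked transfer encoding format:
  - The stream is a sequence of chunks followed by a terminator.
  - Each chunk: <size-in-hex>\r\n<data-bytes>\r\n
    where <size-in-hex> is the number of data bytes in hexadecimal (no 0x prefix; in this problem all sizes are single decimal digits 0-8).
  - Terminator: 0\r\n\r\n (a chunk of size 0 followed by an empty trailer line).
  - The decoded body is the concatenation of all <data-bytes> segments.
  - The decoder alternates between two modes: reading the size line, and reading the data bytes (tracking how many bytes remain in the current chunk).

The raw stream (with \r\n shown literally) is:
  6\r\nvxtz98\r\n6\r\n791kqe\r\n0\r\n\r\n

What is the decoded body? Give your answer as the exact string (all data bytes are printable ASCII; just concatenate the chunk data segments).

Answer: vxtz98791kqe

Derivation:
Chunk 1: stream[0..1]='6' size=0x6=6, data at stream[3..9]='vxtz98' -> body[0..6], body so far='vxtz98'
Chunk 2: stream[11..12]='6' size=0x6=6, data at stream[14..20]='791kqe' -> body[6..12], body so far='vxtz98791kqe'
Chunk 3: stream[22..23]='0' size=0 (terminator). Final body='vxtz98791kqe' (12 bytes)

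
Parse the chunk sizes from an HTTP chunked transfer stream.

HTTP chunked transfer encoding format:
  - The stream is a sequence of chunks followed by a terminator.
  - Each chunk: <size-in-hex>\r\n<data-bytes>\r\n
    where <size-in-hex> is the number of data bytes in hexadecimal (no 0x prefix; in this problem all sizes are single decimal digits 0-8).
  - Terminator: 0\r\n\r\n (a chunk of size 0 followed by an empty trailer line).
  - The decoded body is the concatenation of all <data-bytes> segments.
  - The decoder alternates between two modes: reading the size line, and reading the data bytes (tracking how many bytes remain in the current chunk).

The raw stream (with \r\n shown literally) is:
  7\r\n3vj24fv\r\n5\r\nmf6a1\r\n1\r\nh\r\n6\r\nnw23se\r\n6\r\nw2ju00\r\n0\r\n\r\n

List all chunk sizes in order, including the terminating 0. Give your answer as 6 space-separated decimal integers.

Answer: 7 5 1 6 6 0

Derivation:
Chunk 1: stream[0..1]='7' size=0x7=7, data at stream[3..10]='3vj24fv' -> body[0..7], body so far='3vj24fv'
Chunk 2: stream[12..13]='5' size=0x5=5, data at stream[15..20]='mf6a1' -> body[7..12], body so far='3vj24fvmf6a1'
Chunk 3: stream[22..23]='1' size=0x1=1, data at stream[25..26]='h' -> body[12..13], body so far='3vj24fvmf6a1h'
Chunk 4: stream[28..29]='6' size=0x6=6, data at stream[31..37]='nw23se' -> body[13..19], body so far='3vj24fvmf6a1hnw23se'
Chunk 5: stream[39..40]='6' size=0x6=6, data at stream[42..48]='w2ju00' -> body[19..25], body so far='3vj24fvmf6a1hnw23sew2ju00'
Chunk 6: stream[50..51]='0' size=0 (terminator). Final body='3vj24fvmf6a1hnw23sew2ju00' (25 bytes)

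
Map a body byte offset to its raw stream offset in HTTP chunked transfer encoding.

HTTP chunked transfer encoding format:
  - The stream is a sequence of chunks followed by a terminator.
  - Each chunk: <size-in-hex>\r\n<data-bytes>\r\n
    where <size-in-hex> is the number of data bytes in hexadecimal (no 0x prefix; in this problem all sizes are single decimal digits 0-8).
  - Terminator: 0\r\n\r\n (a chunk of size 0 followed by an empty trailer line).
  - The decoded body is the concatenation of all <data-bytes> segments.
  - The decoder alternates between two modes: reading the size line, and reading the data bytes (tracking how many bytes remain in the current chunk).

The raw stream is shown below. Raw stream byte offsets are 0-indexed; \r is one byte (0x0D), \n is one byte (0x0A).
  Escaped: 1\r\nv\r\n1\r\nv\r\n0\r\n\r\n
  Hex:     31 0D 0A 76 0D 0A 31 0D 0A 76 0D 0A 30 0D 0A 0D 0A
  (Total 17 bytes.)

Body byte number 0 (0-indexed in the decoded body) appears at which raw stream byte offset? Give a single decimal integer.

Chunk 1: stream[0..1]='1' size=0x1=1, data at stream[3..4]='v' -> body[0..1], body so far='v'
Chunk 2: stream[6..7]='1' size=0x1=1, data at stream[9..10]='v' -> body[1..2], body so far='vv'
Chunk 3: stream[12..13]='0' size=0 (terminator). Final body='vv' (2 bytes)
Body byte 0 at stream offset 3

Answer: 3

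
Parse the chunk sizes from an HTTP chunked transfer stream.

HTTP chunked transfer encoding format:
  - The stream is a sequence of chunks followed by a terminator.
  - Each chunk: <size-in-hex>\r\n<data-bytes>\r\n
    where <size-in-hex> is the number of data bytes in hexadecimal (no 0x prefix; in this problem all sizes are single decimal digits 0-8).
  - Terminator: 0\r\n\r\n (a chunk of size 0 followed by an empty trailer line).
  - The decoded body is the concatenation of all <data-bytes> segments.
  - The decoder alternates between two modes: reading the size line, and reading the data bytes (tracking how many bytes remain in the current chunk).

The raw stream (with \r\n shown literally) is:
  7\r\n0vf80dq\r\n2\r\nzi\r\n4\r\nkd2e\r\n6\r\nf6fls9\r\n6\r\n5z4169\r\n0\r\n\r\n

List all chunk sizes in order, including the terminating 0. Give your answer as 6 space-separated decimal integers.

Answer: 7 2 4 6 6 0

Derivation:
Chunk 1: stream[0..1]='7' size=0x7=7, data at stream[3..10]='0vf80dq' -> body[0..7], body so far='0vf80dq'
Chunk 2: stream[12..13]='2' size=0x2=2, data at stream[15..17]='zi' -> body[7..9], body so far='0vf80dqzi'
Chunk 3: stream[19..20]='4' size=0x4=4, data at stream[22..26]='kd2e' -> body[9..13], body so far='0vf80dqzikd2e'
Chunk 4: stream[28..29]='6' size=0x6=6, data at stream[31..37]='f6fls9' -> body[13..19], body so far='0vf80dqzikd2ef6fls9'
Chunk 5: stream[39..40]='6' size=0x6=6, data at stream[42..48]='5z4169' -> body[19..25], body so far='0vf80dqzikd2ef6fls95z4169'
Chunk 6: stream[50..51]='0' size=0 (terminator). Final body='0vf80dqzikd2ef6fls95z4169' (25 bytes)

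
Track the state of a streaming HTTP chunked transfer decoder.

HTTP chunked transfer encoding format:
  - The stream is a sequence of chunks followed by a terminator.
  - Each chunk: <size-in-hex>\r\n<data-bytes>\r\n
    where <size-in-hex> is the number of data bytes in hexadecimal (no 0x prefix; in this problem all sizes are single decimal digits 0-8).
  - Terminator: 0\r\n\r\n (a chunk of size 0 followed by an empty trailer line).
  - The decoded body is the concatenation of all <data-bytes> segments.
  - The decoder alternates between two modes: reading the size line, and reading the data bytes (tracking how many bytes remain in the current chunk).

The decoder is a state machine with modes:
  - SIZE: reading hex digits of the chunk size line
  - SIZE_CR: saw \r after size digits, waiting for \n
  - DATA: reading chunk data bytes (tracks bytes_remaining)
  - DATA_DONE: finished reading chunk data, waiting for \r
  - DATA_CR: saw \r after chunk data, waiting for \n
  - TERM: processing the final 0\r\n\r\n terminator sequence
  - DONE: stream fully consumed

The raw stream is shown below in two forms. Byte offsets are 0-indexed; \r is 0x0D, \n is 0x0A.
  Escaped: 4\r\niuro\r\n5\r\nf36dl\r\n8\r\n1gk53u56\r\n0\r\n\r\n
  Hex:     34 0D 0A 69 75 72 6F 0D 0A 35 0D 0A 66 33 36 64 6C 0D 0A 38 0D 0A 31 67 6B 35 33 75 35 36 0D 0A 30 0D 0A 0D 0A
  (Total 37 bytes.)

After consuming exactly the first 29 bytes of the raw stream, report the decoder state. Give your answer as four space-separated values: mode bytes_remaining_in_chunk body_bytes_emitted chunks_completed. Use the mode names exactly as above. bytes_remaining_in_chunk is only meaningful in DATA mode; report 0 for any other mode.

Byte 0 = '4': mode=SIZE remaining=0 emitted=0 chunks_done=0
Byte 1 = 0x0D: mode=SIZE_CR remaining=0 emitted=0 chunks_done=0
Byte 2 = 0x0A: mode=DATA remaining=4 emitted=0 chunks_done=0
Byte 3 = 'i': mode=DATA remaining=3 emitted=1 chunks_done=0
Byte 4 = 'u': mode=DATA remaining=2 emitted=2 chunks_done=0
Byte 5 = 'r': mode=DATA remaining=1 emitted=3 chunks_done=0
Byte 6 = 'o': mode=DATA_DONE remaining=0 emitted=4 chunks_done=0
Byte 7 = 0x0D: mode=DATA_CR remaining=0 emitted=4 chunks_done=0
Byte 8 = 0x0A: mode=SIZE remaining=0 emitted=4 chunks_done=1
Byte 9 = '5': mode=SIZE remaining=0 emitted=4 chunks_done=1
Byte 10 = 0x0D: mode=SIZE_CR remaining=0 emitted=4 chunks_done=1
Byte 11 = 0x0A: mode=DATA remaining=5 emitted=4 chunks_done=1
Byte 12 = 'f': mode=DATA remaining=4 emitted=5 chunks_done=1
Byte 13 = '3': mode=DATA remaining=3 emitted=6 chunks_done=1
Byte 14 = '6': mode=DATA remaining=2 emitted=7 chunks_done=1
Byte 15 = 'd': mode=DATA remaining=1 emitted=8 chunks_done=1
Byte 16 = 'l': mode=DATA_DONE remaining=0 emitted=9 chunks_done=1
Byte 17 = 0x0D: mode=DATA_CR remaining=0 emitted=9 chunks_done=1
Byte 18 = 0x0A: mode=SIZE remaining=0 emitted=9 chunks_done=2
Byte 19 = '8': mode=SIZE remaining=0 emitted=9 chunks_done=2
Byte 20 = 0x0D: mode=SIZE_CR remaining=0 emitted=9 chunks_done=2
Byte 21 = 0x0A: mode=DATA remaining=8 emitted=9 chunks_done=2
Byte 22 = '1': mode=DATA remaining=7 emitted=10 chunks_done=2
Byte 23 = 'g': mode=DATA remaining=6 emitted=11 chunks_done=2
Byte 24 = 'k': mode=DATA remaining=5 emitted=12 chunks_done=2
Byte 25 = '5': mode=DATA remaining=4 emitted=13 chunks_done=2
Byte 26 = '3': mode=DATA remaining=3 emitted=14 chunks_done=2
Byte 27 = 'u': mode=DATA remaining=2 emitted=15 chunks_done=2
Byte 28 = '5': mode=DATA remaining=1 emitted=16 chunks_done=2

Answer: DATA 1 16 2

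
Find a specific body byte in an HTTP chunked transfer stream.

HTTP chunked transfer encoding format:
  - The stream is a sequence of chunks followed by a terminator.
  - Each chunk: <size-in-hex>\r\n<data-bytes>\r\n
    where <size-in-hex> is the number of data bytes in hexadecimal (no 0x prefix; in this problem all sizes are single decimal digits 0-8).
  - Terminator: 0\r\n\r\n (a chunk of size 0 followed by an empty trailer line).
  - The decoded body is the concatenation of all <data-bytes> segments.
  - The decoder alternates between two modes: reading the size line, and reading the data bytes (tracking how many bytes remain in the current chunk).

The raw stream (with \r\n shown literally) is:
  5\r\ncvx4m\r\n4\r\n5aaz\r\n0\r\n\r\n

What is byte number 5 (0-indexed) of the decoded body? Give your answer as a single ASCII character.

Answer: 5

Derivation:
Chunk 1: stream[0..1]='5' size=0x5=5, data at stream[3..8]='cvx4m' -> body[0..5], body so far='cvx4m'
Chunk 2: stream[10..11]='4' size=0x4=4, data at stream[13..17]='5aaz' -> body[5..9], body so far='cvx4m5aaz'
Chunk 3: stream[19..20]='0' size=0 (terminator). Final body='cvx4m5aaz' (9 bytes)
Body byte 5 = '5'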